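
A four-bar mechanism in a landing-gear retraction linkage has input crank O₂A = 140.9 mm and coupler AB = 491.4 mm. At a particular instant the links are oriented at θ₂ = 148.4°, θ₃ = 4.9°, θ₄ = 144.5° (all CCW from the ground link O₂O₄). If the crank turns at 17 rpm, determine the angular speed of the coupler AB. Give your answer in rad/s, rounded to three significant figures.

0.0536

ω₂ = 1.78 rad/s (from 17 rpm).
Differentiating the loop-closure r₂e^{iθ₂}+r₃e^{iθ₃}=r₁+r₄e^{iθ₄} gives r₂ω₂e^{iθ₂}+r₃ω₃e^{iθ₃}=r₄ω₄e^{iθ₄}.
Eliminating the other unknown: ω₃ = r₂ω₂ sin(θ₄−θ₂) / [r₃ sin(θ₃−θ₄)].
Numerator sine = -0.06802; denominator sine = -0.64812.
Result = 0.1409·1.78·(-0.06802) / (0.4914·(-0.64812)) = +0.053568 rad/s; magnitude 0.053568 rad/s.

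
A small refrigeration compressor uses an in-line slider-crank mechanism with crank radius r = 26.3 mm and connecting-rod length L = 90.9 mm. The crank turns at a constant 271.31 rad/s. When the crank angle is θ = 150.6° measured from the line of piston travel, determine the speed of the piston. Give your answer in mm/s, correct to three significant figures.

2610

ω = 271.3 rad/s
For an in-line slider-crank, x = r cosθ + √(L² − r² sin²θ), so v = −rω sinθ·[1 + r cosθ/√(L² − r² sin²θ)].
With r = 0.0263 m, L = 0.0909 m, θ = 150.6°: √(L² − r² sin²θ) = 0.089978 m.
v = −0.0263·271.3·0.49090·[1 + 0.0263·-0.87121/0.089978] = -2.6108 m/s.
|v| = 2.6108 m/s = 2610.8 mm/s.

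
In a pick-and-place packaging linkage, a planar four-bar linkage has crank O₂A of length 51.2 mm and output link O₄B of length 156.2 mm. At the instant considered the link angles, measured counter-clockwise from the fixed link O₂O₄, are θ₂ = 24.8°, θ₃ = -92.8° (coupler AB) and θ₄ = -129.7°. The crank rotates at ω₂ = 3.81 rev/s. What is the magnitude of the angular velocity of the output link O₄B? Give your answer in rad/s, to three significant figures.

ω₂ = 23.94 rad/s (from 3.81 rev/s).
Differentiating the loop-closure r₂e^{iθ₂}+r₃e^{iθ₃}=r₁+r₄e^{iθ₄} gives r₂ω₂e^{iθ₂}+r₃ω₃e^{iθ₃}=r₄ω₄e^{iθ₄}.
Eliminating the other unknown: ω₄ = r₂ω₂ sin(θ₂−θ₃) / [r₄ sin(θ₄−θ₃)].
Numerator sine = +0.88620; denominator sine = -0.60042.
Result = 0.0512·23.94·(+0.88620) / (0.1562·(-0.60042)) = -11.582 rad/s; magnitude 11.582 rad/s.

11.6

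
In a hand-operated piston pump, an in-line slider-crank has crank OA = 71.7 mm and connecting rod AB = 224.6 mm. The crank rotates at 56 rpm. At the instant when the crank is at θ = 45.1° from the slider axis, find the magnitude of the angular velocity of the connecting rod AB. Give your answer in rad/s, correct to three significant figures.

ω = 5.864 rad/s (converted from 56 rpm).
The rod makes angle φ with the slider axis where L sinφ = r sinθ; differentiating, L cosφ·φ̇ = r ω cosθ.
L cosφ = √(L² − r² sin²θ) = 0.21878 m.
|ω_rod| = r ω |cosθ| / √(L² − r² sin²θ) = 0.0717·5.864·0.70587/0.21878 = 1.3566 rad/s.

1.36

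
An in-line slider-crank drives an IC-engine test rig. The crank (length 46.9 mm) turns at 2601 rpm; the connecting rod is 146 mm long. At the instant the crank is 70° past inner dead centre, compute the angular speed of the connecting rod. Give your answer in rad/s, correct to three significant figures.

31.4

ω = 272.4 rad/s (converted from 2601 rpm).
The rod makes angle φ with the slider axis where L sinφ = r sinθ; differentiating, L cosφ·φ̇ = r ω cosθ.
L cosφ = √(L² − r² sin²θ) = 0.13919 m.
|ω_rod| = r ω |cosθ| / √(L² − r² sin²θ) = 0.0469·272.4·0.34202/0.13919 = 31.39 rad/s.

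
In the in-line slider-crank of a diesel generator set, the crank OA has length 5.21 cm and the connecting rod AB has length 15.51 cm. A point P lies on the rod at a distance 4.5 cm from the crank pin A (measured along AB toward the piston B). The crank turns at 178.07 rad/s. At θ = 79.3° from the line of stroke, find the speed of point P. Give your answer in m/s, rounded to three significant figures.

ω = 178.1 rad/s.  Crank-pin speed |V_A| = rω = 9.2774 m/s, perpendicular to OA.
Rod angle: sinφ = −(r/L) sinθ ⇒ φ = -19.273°; ω_rod = −rω cosθ/√(L²−r²sin²θ) = -11.765 rad/s.
V_P = V_A + ω_rod × AP, with AP = 0.045 m along the rod.
Components: V_Px = −rω sinθ − a·ω_rod·sinφ = -9.2909 m/s;  V_Py = rω cosθ + a·ω_rod·cosφ = +1.2228 m/s.
|V_P| = √(V_Px² + V_Py²) = 9.371 m/s.

9.37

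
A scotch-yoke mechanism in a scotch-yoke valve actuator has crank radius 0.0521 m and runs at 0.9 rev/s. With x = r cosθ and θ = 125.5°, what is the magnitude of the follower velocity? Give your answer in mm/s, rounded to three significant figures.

240

ω = 5.655 rad/s (from 0.9 rev/s).
x = r cosθ ⇒ ẋ = −rω sinθ.
|v| = rω|sinθ| = 0.0521·5.655·|sin 125.5°| = 0.23985 m/s = 239.85 mm/s.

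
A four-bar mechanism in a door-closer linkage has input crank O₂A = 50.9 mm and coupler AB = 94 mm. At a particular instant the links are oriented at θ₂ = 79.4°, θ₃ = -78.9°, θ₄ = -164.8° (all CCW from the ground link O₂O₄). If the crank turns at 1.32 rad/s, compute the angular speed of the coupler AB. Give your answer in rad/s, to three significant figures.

ω₂ = 1.32 rad/s
Differentiating the loop-closure r₂e^{iθ₂}+r₃e^{iθ₃}=r₁+r₄e^{iθ₄} gives r₂ω₂e^{iθ₂}+r₃ω₃e^{iθ₃}=r₄ω₄e^{iθ₄}.
Eliminating the other unknown: ω₃ = r₂ω₂ sin(θ₄−θ₂) / [r₃ sin(θ₃−θ₄)].
Numerator sine = +0.90032; denominator sine = +0.99744.
Result = 0.0509·1.32·(+0.90032) / (0.094·(+0.99744)) = +0.64517 rad/s; magnitude 0.64517 rad/s.

0.645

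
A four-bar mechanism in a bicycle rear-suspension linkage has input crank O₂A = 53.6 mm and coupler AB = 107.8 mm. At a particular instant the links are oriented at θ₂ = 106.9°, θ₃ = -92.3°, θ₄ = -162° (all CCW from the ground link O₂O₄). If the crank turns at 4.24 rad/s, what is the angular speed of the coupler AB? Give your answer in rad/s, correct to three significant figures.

ω₂ = 4.24 rad/s
Differentiating the loop-closure r₂e^{iθ₂}+r₃e^{iθ₃}=r₁+r₄e^{iθ₄} gives r₂ω₂e^{iθ₂}+r₃ω₃e^{iθ₃}=r₄ω₄e^{iθ₄}.
Eliminating the other unknown: ω₃ = r₂ω₂ sin(θ₄−θ₂) / [r₃ sin(θ₃−θ₄)].
Numerator sine = +0.99982; denominator sine = +0.93789.
Result = 0.0536·4.24·(+0.99982) / (0.1078·(+0.93789)) = +2.2474 rad/s; magnitude 2.2474 rad/s.

2.25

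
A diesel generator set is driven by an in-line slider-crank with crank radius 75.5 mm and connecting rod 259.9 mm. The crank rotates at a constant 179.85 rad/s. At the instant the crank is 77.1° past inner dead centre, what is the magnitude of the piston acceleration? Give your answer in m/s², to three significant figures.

ω = 179.8 rad/s
x(θ) = r cosθ + √(L² − r² sin²θ); with ω constant, a = ω²·d²x/dθ².
d²x/dθ² = −r cosθ − r²(cos2θ)/√u − r⁴ sin²2θ/(4u^{3/2}),  u = L² − r² sin²θ = 0.0621319 m².
Substituting r = 0.0755 m, L = 0.2599 m, θ = 77.1°: d²x/dθ² = +0.0036342 m.
a = ω²·d²x/dθ² = (179.8)²·(+0.0036342) = +117.55 m/s²;  |a| = 117.55 m/s².

118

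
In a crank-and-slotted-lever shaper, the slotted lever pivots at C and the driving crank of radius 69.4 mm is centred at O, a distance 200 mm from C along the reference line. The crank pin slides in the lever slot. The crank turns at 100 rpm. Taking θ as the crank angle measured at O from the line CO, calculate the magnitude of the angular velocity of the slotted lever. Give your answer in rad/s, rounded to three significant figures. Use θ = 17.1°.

2.65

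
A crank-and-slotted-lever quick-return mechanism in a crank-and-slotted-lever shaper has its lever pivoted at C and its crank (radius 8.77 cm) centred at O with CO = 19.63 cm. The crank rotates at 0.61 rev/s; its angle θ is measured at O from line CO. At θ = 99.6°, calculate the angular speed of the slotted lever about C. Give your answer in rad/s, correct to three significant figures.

ω = 3.833 rad/s (from 0.61 rev/s).
Crank pin A relative to C: A = (d + r cosθ, r sinθ); lever angle φ = atan2(r sinθ, d + r cosθ).
Differentiating tanφ: φ̇ = rω(d cosθ + r)/(d² + r² + 2dr cosθ).
d² + r² + 2dr cosθ = |CA|² = 0.040483 m²;  d cosθ + r = +0.054963 m.
|ω_lever| = |0.0877·3.833·+0.054963| / 0.040483 = 0.45636 rad/s.

0.456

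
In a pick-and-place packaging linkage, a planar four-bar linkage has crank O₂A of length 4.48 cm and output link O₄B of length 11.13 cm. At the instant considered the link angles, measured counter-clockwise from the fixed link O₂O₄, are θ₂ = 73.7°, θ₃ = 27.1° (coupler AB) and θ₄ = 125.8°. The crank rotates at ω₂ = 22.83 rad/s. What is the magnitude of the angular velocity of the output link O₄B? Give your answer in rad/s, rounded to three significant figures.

6.75

ω₂ = 22.83 rad/s
Differentiating the loop-closure r₂e^{iθ₂}+r₃e^{iθ₃}=r₁+r₄e^{iθ₄} gives r₂ω₂e^{iθ₂}+r₃ω₃e^{iθ₃}=r₄ω₄e^{iθ₄}.
Eliminating the other unknown: ω₄ = r₂ω₂ sin(θ₂−θ₃) / [r₄ sin(θ₄−θ₃)].
Numerator sine = +0.72657; denominator sine = +0.98849.
Result = 0.0448·22.83·(+0.72657) / (0.1113·(+0.98849)) = +6.7545 rad/s; magnitude 6.7545 rad/s.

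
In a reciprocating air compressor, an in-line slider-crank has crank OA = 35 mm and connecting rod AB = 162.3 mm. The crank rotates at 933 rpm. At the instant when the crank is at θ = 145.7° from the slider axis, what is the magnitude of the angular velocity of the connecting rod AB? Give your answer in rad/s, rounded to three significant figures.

17.5

ω = 97.7 rad/s (converted from 933 rpm).
The rod makes angle φ with the slider axis where L sinφ = r sinθ; differentiating, L cosφ·φ̇ = r ω cosθ.
L cosφ = √(L² − r² sin²θ) = 0.1611 m.
|ω_rod| = r ω |cosθ| / √(L² − r² sin²θ) = 0.035·97.7·0.82610/0.1611 = 17.536 rad/s.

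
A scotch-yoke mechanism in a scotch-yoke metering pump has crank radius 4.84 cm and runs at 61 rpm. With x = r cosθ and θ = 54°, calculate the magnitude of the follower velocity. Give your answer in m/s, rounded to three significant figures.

ω = 6.388 rad/s (from 61 rpm).
x = r cosθ ⇒ ẋ = −rω sinθ.
|v| = rω|sinθ| = 0.0484·6.388·|sin 54°| = 0.25013 m/s.

0.250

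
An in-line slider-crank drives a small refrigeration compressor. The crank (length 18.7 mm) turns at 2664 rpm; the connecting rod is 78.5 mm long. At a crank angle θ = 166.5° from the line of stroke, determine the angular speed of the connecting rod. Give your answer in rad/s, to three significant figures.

64.7

ω = 279 rad/s (converted from 2664 rpm).
The rod makes angle φ with the slider axis where L sinφ = r sinθ; differentiating, L cosφ·φ̇ = r ω cosθ.
L cosφ = √(L² − r² sin²θ) = 0.078379 m.
|ω_rod| = r ω |cosθ| / √(L² − r² sin²θ) = 0.0187·279·0.97237/0.078379 = 64.72 rad/s.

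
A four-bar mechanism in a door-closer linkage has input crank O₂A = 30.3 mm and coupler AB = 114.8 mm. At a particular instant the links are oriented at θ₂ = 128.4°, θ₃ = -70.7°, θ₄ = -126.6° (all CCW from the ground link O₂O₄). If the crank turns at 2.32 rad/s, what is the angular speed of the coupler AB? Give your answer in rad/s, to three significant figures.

ω₂ = 2.32 rad/s
Differentiating the loop-closure r₂e^{iθ₂}+r₃e^{iθ₃}=r₁+r₄e^{iθ₄} gives r₂ω₂e^{iθ₂}+r₃ω₃e^{iθ₃}=r₄ω₄e^{iθ₄}.
Eliminating the other unknown: ω₃ = r₂ω₂ sin(θ₄−θ₂) / [r₃ sin(θ₃−θ₄)].
Numerator sine = +0.96593; denominator sine = +0.82806.
Result = 0.0303·2.32·(+0.96593) / (0.1148·(+0.82806)) = +0.71428 rad/s; magnitude 0.71428 rad/s.

0.714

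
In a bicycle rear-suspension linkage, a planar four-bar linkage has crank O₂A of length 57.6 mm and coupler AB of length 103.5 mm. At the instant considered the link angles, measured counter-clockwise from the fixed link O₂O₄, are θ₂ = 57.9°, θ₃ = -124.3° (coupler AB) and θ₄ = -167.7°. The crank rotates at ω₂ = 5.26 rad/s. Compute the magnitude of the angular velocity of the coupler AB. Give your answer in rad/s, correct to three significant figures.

ω₂ = 5.26 rad/s
Differentiating the loop-closure r₂e^{iθ₂}+r₃e^{iθ₃}=r₁+r₄e^{iθ₄} gives r₂ω₂e^{iθ₂}+r₃ω₃e^{iθ₃}=r₄ω₄e^{iθ₄}.
Eliminating the other unknown: ω₃ = r₂ω₂ sin(θ₄−θ₂) / [r₃ sin(θ₃−θ₄)].
Numerator sine = +0.71447; denominator sine = +0.68709.
Result = 0.0576·5.26·(+0.71447) / (0.1035·(+0.68709)) = +3.044 rad/s; magnitude 3.044 rad/s.

3.04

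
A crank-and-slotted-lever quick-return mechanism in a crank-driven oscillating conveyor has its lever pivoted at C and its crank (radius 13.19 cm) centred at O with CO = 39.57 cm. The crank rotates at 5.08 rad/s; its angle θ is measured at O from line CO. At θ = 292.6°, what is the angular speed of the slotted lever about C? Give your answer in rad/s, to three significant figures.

0.889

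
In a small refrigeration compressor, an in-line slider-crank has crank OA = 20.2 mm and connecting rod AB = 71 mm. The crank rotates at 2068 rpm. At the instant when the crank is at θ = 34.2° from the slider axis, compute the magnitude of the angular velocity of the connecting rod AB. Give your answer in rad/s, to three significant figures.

ω = 216.6 rad/s (converted from 2068 rpm).
The rod makes angle φ with the slider axis where L sinφ = r sinθ; differentiating, L cosφ·φ̇ = r ω cosθ.
L cosφ = √(L² − r² sin²θ) = 0.070086 m.
|ω_rod| = r ω |cosθ| / √(L² − r² sin²θ) = 0.0202·216.6·0.82708/0.070086 = 51.623 rad/s.

51.6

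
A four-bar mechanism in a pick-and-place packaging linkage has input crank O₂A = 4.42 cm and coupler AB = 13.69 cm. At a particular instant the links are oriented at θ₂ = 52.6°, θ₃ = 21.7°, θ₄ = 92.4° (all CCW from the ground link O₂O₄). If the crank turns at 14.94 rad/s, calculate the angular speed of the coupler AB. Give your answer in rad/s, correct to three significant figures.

3.27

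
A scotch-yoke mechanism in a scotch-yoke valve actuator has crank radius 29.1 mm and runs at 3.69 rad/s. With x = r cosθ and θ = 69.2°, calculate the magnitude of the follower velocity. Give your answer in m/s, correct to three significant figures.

0.100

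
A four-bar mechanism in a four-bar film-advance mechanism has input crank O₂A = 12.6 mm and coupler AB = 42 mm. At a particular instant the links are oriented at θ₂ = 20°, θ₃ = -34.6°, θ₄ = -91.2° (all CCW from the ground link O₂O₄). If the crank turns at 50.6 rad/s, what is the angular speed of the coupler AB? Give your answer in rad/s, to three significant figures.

ω₂ = 50.6 rad/s
Differentiating the loop-closure r₂e^{iθ₂}+r₃e^{iθ₃}=r₁+r₄e^{iθ₄} gives r₂ω₂e^{iθ₂}+r₃ω₃e^{iθ₃}=r₄ω₄e^{iθ₄}.
Eliminating the other unknown: ω₃ = r₂ω₂ sin(θ₄−θ₂) / [r₃ sin(θ₃−θ₄)].
Numerator sine = -0.93232; denominator sine = +0.83485.
Result = 0.0126·50.6·(-0.93232) / (0.042·(+0.83485)) = -16.952 rad/s; magnitude 16.952 rad/s.

17.0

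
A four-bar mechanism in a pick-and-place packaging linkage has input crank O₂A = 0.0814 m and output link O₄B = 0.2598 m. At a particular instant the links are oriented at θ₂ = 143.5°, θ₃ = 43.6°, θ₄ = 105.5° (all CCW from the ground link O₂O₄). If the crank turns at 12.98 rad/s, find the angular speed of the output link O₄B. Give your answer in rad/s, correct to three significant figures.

ω₂ = 12.98 rad/s
Differentiating the loop-closure r₂e^{iθ₂}+r₃e^{iθ₃}=r₁+r₄e^{iθ₄} gives r₂ω₂e^{iθ₂}+r₃ω₃e^{iθ₃}=r₄ω₄e^{iθ₄}.
Eliminating the other unknown: ω₄ = r₂ω₂ sin(θ₂−θ₃) / [r₄ sin(θ₄−θ₃)].
Numerator sine = +0.98511; denominator sine = +0.88213.
Result = 0.0814·12.98·(+0.98511) / (0.2598·(+0.88213)) = +4.5416 rad/s; magnitude 4.5416 rad/s.

4.54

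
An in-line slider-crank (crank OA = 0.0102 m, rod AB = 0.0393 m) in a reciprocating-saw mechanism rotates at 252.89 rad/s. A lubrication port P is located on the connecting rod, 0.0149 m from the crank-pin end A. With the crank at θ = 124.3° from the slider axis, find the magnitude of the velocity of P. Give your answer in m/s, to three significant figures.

ω = 252.9 rad/s.  Crank-pin speed |V_A| = rω = 2.5795 m/s, perpendicular to OA.
Rod angle: sinφ = −(r/L) sinθ ⇒ φ = -12.381°; ω_rod = −rω cosθ/√(L²−r²sin²θ) = +37.868 rad/s.
V_P = V_A + ω_rod × AP, with AP = 0.0149 m along the rod.
Components: V_Px = −rω sinθ − a·ω_rod·sinφ = -2.0099 m/s;  V_Py = rω cosθ + a·ω_rod·cosφ = -0.90249 m/s.
|V_P| = √(V_Px² + V_Py²) = 2.2032 m/s.

2.20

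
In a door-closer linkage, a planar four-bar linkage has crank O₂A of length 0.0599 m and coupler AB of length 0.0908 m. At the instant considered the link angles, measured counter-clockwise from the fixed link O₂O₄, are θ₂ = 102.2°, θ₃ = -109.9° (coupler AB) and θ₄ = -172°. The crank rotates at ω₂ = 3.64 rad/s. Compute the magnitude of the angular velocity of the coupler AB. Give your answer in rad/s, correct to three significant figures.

ω₂ = 3.64 rad/s
Differentiating the loop-closure r₂e^{iθ₂}+r₃e^{iθ₃}=r₁+r₄e^{iθ₄} gives r₂ω₂e^{iθ₂}+r₃ω₃e^{iθ₃}=r₄ω₄e^{iθ₄}.
Eliminating the other unknown: ω₃ = r₂ω₂ sin(θ₄−θ₂) / [r₃ sin(θ₃−θ₄)].
Numerator sine = +0.99731; denominator sine = +0.88377.
Result = 0.0599·3.64·(+0.99731) / (0.0908·(+0.88377)) = +2.7098 rad/s; magnitude 2.7098 rad/s.

2.71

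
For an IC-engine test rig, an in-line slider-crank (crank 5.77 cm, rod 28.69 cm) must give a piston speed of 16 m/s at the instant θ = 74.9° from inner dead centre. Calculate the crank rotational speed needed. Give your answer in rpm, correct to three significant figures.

For an in-line slider-crank, |v_piston| = rω|sinθ|·[1 + r cosθ/√(L² − r² sin²θ)].
With r = 0.0577 m, L = 0.2869 m, θ = 74.9°: the bracketed kinematic factor |dx/dθ| = 0.058683 m.
ω = v/|dx/dθ| = 16/0.058683 = 272.65 rad/s.
N = 60ω/(2π) = 2603.6 rpm.

2600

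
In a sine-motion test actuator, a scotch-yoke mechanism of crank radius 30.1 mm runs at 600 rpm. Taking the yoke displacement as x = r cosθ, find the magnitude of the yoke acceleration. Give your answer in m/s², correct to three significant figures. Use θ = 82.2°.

ω = 62.83 rad/s (from 600 rpm).
x = r cosθ ⇒ ẍ = −rω² cosθ (ω constant).
|a| = rω²|cosθ| = 0.0301·(62.83)²·|cos 82.2°| = 16.127 m/s².

16.1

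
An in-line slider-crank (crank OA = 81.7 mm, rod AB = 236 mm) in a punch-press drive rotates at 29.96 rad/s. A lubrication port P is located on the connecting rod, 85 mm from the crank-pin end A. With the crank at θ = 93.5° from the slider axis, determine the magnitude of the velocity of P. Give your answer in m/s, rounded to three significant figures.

2.43

ω = 29.96 rad/s.  Crank-pin speed |V_A| = rω = 2.4477 m/s, perpendicular to OA.
Rod angle: sinφ = −(r/L) sinθ ⇒ φ = -20.215°; ω_rod = −rω cosθ/√(L²−r²sin²θ) = +0.67474 rad/s.
V_P = V_A + ω_rod × AP, with AP = 0.085 m along the rod.
Components: V_Px = −rω sinθ − a·ω_rod·sinφ = -2.4233 m/s;  V_Py = rω cosθ + a·ω_rod·cosφ = -0.09561 m/s.
|V_P| = √(V_Px² + V_Py²) = 2.4252 m/s.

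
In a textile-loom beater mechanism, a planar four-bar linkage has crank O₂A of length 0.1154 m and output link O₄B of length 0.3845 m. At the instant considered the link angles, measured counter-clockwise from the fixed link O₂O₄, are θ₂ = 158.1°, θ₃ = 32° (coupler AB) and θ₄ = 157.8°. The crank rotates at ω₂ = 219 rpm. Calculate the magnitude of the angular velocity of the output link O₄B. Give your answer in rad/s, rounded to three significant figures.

6.86

ω₂ = 22.93 rad/s (from 219 rpm).
Differentiating the loop-closure r₂e^{iθ₂}+r₃e^{iθ₃}=r₁+r₄e^{iθ₄} gives r₂ω₂e^{iθ₂}+r₃ω₃e^{iθ₃}=r₄ω₄e^{iθ₄}.
Eliminating the other unknown: ω₄ = r₂ω₂ sin(θ₂−θ₃) / [r₄ sin(θ₄−θ₃)].
Numerator sine = +0.80799; denominator sine = +0.81106.
Result = 0.1154·22.93·(+0.80799) / (0.3845·(+0.81106)) = +6.857 rad/s; magnitude 6.857 rad/s.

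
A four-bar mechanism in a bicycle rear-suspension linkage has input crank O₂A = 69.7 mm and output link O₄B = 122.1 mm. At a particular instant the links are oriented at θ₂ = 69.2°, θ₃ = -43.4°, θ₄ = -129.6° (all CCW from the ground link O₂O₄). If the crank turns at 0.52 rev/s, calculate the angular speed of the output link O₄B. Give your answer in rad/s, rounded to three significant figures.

1.73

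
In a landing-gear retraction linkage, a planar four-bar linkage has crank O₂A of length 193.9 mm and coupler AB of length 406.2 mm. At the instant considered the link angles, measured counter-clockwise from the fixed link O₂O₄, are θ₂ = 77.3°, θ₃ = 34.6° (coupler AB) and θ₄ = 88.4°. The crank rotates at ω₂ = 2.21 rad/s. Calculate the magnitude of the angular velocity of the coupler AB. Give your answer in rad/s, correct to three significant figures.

ω₂ = 2.21 rad/s
Differentiating the loop-closure r₂e^{iθ₂}+r₃e^{iθ₃}=r₁+r₄e^{iθ₄} gives r₂ω₂e^{iθ₂}+r₃ω₃e^{iθ₃}=r₄ω₄e^{iθ₄}.
Eliminating the other unknown: ω₃ = r₂ω₂ sin(θ₄−θ₂) / [r₃ sin(θ₃−θ₄)].
Numerator sine = +0.19252; denominator sine = -0.80696.
Result = 0.1939·2.21·(+0.19252) / (0.4062·(-0.80696)) = -0.25169 rad/s; magnitude 0.25169 rad/s.

0.252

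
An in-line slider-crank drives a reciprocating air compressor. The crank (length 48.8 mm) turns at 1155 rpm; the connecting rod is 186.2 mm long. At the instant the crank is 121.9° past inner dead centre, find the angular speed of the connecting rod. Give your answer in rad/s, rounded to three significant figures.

17.2

ω = 121 rad/s (converted from 1155 rpm).
The rod makes angle φ with the slider axis where L sinφ = r sinθ; differentiating, L cosφ·φ̇ = r ω cosθ.
L cosφ = √(L² − r² sin²θ) = 0.18153 m.
|ω_rod| = r ω |cosθ| / √(L² − r² sin²θ) = 0.0488·121·0.52844/0.18153 = 17.182 rad/s.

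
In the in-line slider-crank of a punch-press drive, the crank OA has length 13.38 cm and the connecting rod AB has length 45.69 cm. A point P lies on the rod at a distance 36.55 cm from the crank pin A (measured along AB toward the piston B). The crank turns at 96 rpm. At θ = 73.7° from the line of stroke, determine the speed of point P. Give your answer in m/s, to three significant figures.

1.38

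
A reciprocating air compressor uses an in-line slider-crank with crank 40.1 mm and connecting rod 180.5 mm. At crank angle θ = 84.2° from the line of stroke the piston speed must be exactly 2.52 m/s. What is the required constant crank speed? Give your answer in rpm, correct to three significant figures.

For an in-line slider-crank, |v_piston| = rω|sinθ|·[1 + r cosθ/√(L² − r² sin²θ)].
With r = 0.0401 m, L = 0.1805 m, θ = 84.2°: the bracketed kinematic factor |dx/dθ| = 0.040813 m.
ω = v/|dx/dθ| = 2.52/0.040813 = 61.745 rad/s.
N = 60ω/(2π) = 589.62 rpm.

590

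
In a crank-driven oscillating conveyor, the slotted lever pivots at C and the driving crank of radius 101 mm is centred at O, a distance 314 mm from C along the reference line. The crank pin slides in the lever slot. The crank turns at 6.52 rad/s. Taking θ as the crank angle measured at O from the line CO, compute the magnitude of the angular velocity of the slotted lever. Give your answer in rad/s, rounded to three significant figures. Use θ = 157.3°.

ω = 6.52 rad/s
Crank pin A relative to C: A = (d + r cosθ, r sinθ); lever angle φ = atan2(r sinθ, d + r cosθ).
Differentiating tanφ: φ̇ = rω(d cosθ + r)/(d² + r² + 2dr cosθ).
d² + r² + 2dr cosθ = |CA|² = 0.0502823 m²;  d cosθ + r = -0.18868 m.
|ω_lever| = |0.101·6.52·-0.18868| / 0.0502823 = 2.471 rad/s.

2.47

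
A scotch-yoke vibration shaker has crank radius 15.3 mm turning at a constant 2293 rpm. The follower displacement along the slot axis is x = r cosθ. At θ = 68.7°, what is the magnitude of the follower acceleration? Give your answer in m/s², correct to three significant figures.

320

ω = 240.1 rad/s (from 2293 rpm).
x = r cosθ ⇒ ẍ = −rω² cosθ (ω constant).
|a| = rω²|cosθ| = 0.0153·(240.1)²·|cos 68.7°| = 320.45 m/s².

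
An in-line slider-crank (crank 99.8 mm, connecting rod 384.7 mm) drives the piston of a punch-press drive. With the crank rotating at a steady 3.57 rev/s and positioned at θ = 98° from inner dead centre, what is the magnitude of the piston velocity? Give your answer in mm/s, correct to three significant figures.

2130

ω = 2π·3.57 = 22.43 rad/s
For an in-line slider-crank, x = r cosθ + √(L² − r² sin²θ), so v = −rω sinθ·[1 + r cosθ/√(L² − r² sin²θ)].
With r = 0.0998 m, L = 0.3847 m, θ = 98°: √(L² − r² sin²θ) = 0.37179 m.
v = −0.0998·22.43·0.99027·[1 + 0.0998·-0.13917/0.37179] = -2.134 m/s.
|v| = 2.134 m/s = 2134 mm/s.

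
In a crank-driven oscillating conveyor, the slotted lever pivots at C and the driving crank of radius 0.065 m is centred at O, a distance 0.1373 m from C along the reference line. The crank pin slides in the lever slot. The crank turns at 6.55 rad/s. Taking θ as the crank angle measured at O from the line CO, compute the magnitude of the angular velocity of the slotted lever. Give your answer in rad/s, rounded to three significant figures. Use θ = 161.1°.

4.46

ω = 6.55 rad/s
Crank pin A relative to C: A = (d + r cosθ, r sinθ); lever angle φ = atan2(r sinθ, d + r cosθ).
Differentiating tanφ: φ̇ = rω(d cosθ + r)/(d² + r² + 2dr cosθ).
d² + r² + 2dr cosθ = |CA|² = 0.00618961 m²;  d cosθ + r = -0.064898 m.
|ω_lever| = |0.065·6.55·-0.064898| / 0.00618961 = 4.4639 rad/s.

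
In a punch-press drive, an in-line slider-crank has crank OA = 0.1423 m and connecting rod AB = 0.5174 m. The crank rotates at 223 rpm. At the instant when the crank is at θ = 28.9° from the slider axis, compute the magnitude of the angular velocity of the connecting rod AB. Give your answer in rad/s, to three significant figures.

5.67

ω = 23.35 rad/s (converted from 223 rpm).
The rod makes angle φ with the slider axis where L sinφ = r sinθ; differentiating, L cosφ·φ̇ = r ω cosθ.
L cosφ = √(L² − r² sin²θ) = 0.51281 m.
|ω_rod| = r ω |cosθ| / √(L² − r² sin²θ) = 0.1423·23.35·0.87546/0.51281 = 5.6731 rad/s.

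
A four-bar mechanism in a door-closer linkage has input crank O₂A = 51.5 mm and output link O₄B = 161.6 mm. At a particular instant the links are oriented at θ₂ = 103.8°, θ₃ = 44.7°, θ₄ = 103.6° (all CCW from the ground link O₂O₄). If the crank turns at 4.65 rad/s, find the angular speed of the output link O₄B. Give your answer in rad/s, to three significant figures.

1.49

ω₂ = 4.65 rad/s
Differentiating the loop-closure r₂e^{iθ₂}+r₃e^{iθ₃}=r₁+r₄e^{iθ₄} gives r₂ω₂e^{iθ₂}+r₃ω₃e^{iθ₃}=r₄ω₄e^{iθ₄}.
Eliminating the other unknown: ω₄ = r₂ω₂ sin(θ₂−θ₃) / [r₄ sin(θ₄−θ₃)].
Numerator sine = +0.85806; denominator sine = +0.85627.
Result = 0.0515·4.65·(+0.85806) / (0.1616·(+0.85627)) = +1.485 rad/s; magnitude 1.485 rad/s.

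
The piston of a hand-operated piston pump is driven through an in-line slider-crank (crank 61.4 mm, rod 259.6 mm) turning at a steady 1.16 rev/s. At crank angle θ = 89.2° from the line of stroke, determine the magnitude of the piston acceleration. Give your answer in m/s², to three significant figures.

0.748

ω = 2π·1.16 = 7.288 rad/s
x(θ) = r cosθ + √(L² − r² sin²θ); with ω constant, a = ω²·d²x/dθ².
d²x/dθ² = −r cosθ − r²(cos2θ)/√u − r⁴ sin²2θ/(4u^{3/2}),  u = L² − r² sin²θ = 0.0636229 m².
Substituting r = 0.0614 m, L = 0.2596 m, θ = 89.2°: d²x/dθ² = +0.014083 m.
a = ω²·d²x/dθ² = (7.288)²·(+0.014083) = +0.74811 m/s²;  |a| = 0.74811 m/s².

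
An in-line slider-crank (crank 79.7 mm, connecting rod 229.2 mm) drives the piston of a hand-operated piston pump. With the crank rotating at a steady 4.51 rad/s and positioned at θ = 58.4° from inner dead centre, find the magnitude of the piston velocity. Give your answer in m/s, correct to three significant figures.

0.365

ω = 4.51 rad/s
For an in-line slider-crank, x = r cosθ + √(L² − r² sin²θ), so v = −rω sinθ·[1 + r cosθ/√(L² − r² sin²θ)].
With r = 0.0797 m, L = 0.2292 m, θ = 58.4°: √(L² − r² sin²θ) = 0.21892 m.
v = −0.0797·4.51·0.85173·[1 + 0.0797·0.52399/0.21892] = -0.36455 m/s.
|v| = 0.36455 m/s.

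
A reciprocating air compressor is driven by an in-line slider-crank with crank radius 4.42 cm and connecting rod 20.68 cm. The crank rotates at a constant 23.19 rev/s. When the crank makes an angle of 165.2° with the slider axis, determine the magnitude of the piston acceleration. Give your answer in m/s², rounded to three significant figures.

732

ω = 2π·23.2 = 145.7 rad/s
x(θ) = r cosθ + √(L² − r² sin²θ); with ω constant, a = ω²·d²x/dθ².
d²x/dθ² = −r cosθ − r²(cos2θ)/√u − r⁴ sin²2θ/(4u^{3/2}),  u = L² − r² sin²θ = 0.0426388 m².
Substituting r = 0.0442 m, L = 0.2068 m, θ = 165.2°: d²x/dθ² = +0.034481 m.
a = ω²·d²x/dθ² = (145.7)²·(+0.034481) = +732.05 m/s²;  |a| = 732.05 m/s².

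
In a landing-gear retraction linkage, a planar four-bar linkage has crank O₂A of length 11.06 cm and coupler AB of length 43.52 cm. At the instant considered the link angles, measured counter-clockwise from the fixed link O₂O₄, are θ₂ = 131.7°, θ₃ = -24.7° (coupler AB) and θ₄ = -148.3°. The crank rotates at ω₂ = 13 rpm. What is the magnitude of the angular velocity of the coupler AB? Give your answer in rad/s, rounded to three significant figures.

ω₂ = 1.361 rad/s (from 13 rpm).
Differentiating the loop-closure r₂e^{iθ₂}+r₃e^{iθ₃}=r₁+r₄e^{iθ₄} gives r₂ω₂e^{iθ₂}+r₃ω₃e^{iθ₃}=r₄ω₄e^{iθ₄}.
Eliminating the other unknown: ω₃ = r₂ω₂ sin(θ₄−θ₂) / [r₃ sin(θ₃−θ₄)].
Numerator sine = +0.98481; denominator sine = +0.83292.
Result = 0.1106·1.361·(+0.98481) / (0.4352·(+0.83292)) = +0.40906 rad/s; magnitude 0.40906 rad/s.

0.409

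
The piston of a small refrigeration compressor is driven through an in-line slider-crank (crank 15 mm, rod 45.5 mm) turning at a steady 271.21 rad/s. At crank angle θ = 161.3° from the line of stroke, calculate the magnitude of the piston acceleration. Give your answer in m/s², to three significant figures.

751

ω = 271.2 rad/s
x(θ) = r cosθ + √(L² − r² sin²θ); with ω constant, a = ω²·d²x/dθ².
d²x/dθ² = −r cosθ − r²(cos2θ)/√u − r⁴ sin²2θ/(4u^{3/2}),  u = L² − r² sin²θ = 0.00204712 m².
Substituting r = 0.015 m, L = 0.0455 m, θ = 161.3°: d²x/dθ² = +0.010207 m.
a = ω²·d²x/dθ² = (271.2)²·(+0.010207) = +750.79 m/s²;  |a| = 750.79 m/s².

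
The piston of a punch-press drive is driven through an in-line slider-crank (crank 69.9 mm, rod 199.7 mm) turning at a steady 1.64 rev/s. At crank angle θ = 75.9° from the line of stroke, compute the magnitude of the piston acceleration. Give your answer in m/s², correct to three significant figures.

0.605

ω = 2π·1.64 = 10.3 rad/s
x(θ) = r cosθ + √(L² − r² sin²θ); with ω constant, a = ω²·d²x/dθ².
d²x/dθ² = −r cosθ − r²(cos2θ)/√u − r⁴ sin²2θ/(4u^{3/2}),  u = L² − r² sin²θ = 0.0352841 m².
Substituting r = 0.0699 m, L = 0.1997 m, θ = 75.9°: d²x/dθ² = +0.0056942 m.
a = ω²·d²x/dθ² = (10.3)²·(+0.0056942) = +0.60462 m/s²;  |a| = 0.60462 m/s².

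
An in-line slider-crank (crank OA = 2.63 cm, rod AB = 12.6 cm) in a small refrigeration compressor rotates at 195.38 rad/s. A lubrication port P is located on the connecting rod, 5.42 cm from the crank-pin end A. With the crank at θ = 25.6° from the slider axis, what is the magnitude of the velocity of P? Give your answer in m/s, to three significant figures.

ω = 195.4 rad/s.  Crank-pin speed |V_A| = rω = 5.1385 m/s, perpendicular to OA.
Rod angle: sinφ = −(r/L) sinθ ⇒ φ = -5.174°; ω_rod = −rω cosθ/√(L²−r²sin²θ) = -36.929 rad/s.
V_P = V_A + ω_rod × AP, with AP = 0.0542 m along the rod.
Components: V_Px = −rω sinθ − a·ω_rod·sinφ = -2.4008 m/s;  V_Py = rω cosθ + a·ω_rod·cosφ = +2.6407 m/s.
|V_P| = √(V_Px² + V_Py²) = 3.5689 m/s.

3.57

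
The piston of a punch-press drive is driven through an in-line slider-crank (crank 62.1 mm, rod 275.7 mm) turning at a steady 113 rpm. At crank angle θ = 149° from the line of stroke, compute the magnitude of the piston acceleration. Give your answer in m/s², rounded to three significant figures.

ω = 2π·113/60 = 11.83 rad/s
x(θ) = r cosθ + √(L² − r² sin²θ); with ω constant, a = ω²·d²x/dθ².
d²x/dθ² = −r cosθ − r²(cos2θ)/√u − r⁴ sin²2θ/(4u^{3/2}),  u = L² − r² sin²θ = 0.0749875 m².
Substituting r = 0.0621 m, L = 0.2757 m, θ = 149°: d²x/dθ² = +0.046477 m.
a = ω²·d²x/dθ² = (11.83)²·(+0.046477) = +6.5081 m/s²;  |a| = 6.5081 m/s².

6.51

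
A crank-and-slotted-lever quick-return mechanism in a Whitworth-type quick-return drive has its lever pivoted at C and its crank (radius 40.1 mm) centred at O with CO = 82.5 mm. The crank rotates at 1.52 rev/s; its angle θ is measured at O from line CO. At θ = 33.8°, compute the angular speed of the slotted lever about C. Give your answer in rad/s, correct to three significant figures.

ω = 9.55 rad/s (from 1.52 rev/s).
Crank pin A relative to C: A = (d + r cosθ, r sinθ); lever angle φ = atan2(r sinθ, d + r cosθ).
Differentiating tanφ: φ̇ = rω(d cosθ + r)/(d² + r² + 2dr cosθ).
d² + r² + 2dr cosθ = |CA|² = 0.0139125 m²;  d cosθ + r = +0.10866 m.
|ω_lever| = |0.0401·9.55·+0.10866| / 0.0139125 = 2.991 rad/s.

2.99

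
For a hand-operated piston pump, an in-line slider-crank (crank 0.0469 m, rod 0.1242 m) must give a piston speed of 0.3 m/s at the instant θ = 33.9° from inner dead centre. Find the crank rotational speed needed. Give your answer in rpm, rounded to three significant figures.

82.9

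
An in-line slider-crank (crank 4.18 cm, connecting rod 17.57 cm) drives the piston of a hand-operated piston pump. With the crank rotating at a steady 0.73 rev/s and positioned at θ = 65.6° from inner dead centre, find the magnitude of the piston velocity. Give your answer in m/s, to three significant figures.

ω = 2π·0.73 = 4.587 rad/s
For an in-line slider-crank, x = r cosθ + √(L² − r² sin²θ), so v = −rω sinθ·[1 + r cosθ/√(L² − r² sin²θ)].
With r = 0.0418 m, L = 0.1757 m, θ = 65.6°: √(L² − r² sin²θ) = 0.17153 m.
v = −0.0418·4.587·0.91068·[1 + 0.0418·0.41310/0.17153] = -0.19218 m/s.
|v| = 0.19218 m/s.

0.192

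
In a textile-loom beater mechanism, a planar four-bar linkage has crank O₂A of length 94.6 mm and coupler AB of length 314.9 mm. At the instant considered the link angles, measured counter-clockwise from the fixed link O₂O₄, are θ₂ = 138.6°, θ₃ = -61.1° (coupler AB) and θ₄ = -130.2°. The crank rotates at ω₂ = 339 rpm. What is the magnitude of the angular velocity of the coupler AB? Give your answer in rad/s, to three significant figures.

11.4

ω₂ = 35.5 rad/s (from 339 rpm).
Differentiating the loop-closure r₂e^{iθ₂}+r₃e^{iθ₃}=r₁+r₄e^{iθ₄} gives r₂ω₂e^{iθ₂}+r₃ω₃e^{iθ₃}=r₄ω₄e^{iθ₄}.
Eliminating the other unknown: ω₃ = r₂ω₂ sin(θ₄−θ₂) / [r₃ sin(θ₃−θ₄)].
Numerator sine = +0.99978; denominator sine = +0.93420.
Result = 0.0946·35.5·(+0.99978) / (0.3149·(+0.93420)) = +11.413 rad/s; magnitude 11.413 rad/s.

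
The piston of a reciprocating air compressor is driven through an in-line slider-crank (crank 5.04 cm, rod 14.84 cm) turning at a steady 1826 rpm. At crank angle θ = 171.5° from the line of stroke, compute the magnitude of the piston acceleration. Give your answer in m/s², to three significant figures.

1220

ω = 2π·1826/60 = 191.2 rad/s
x(θ) = r cosθ + √(L² − r² sin²θ); with ω constant, a = ω²·d²x/dθ².
d²x/dθ² = −r cosθ − r²(cos2θ)/√u − r⁴ sin²2θ/(4u^{3/2}),  u = L² − r² sin²θ = 0.0219671 m².
Substituting r = 0.0504 m, L = 0.1484 m, θ = 171.5°: d²x/dθ² = +0.033414 m.
a = ω²·d²x/dθ² = (191.2)²·(+0.033414) = +1221.8 m/s²;  |a| = 1221.8 m/s².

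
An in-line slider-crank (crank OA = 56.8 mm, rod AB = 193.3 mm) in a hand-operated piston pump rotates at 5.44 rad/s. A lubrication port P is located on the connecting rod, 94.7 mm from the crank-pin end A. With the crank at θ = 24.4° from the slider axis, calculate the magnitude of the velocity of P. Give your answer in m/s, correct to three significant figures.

0.204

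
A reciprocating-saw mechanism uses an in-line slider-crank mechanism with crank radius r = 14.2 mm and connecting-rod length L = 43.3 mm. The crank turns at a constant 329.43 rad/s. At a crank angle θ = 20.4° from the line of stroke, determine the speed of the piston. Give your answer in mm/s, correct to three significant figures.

2140

ω = 329.4 rad/s
For an in-line slider-crank, x = r cosθ + √(L² − r² sin²θ), so v = −rω sinθ·[1 + r cosθ/√(L² − r² sin²θ)].
With r = 0.0142 m, L = 0.0433 m, θ = 20.4°: √(L² − r² sin²θ) = 0.043016 m.
v = −0.0142·329.4·0.34857·[1 + 0.0142·0.93728/0.043016] = -2.1351 m/s.
|v| = 2.1351 m/s = 2135.1 mm/s.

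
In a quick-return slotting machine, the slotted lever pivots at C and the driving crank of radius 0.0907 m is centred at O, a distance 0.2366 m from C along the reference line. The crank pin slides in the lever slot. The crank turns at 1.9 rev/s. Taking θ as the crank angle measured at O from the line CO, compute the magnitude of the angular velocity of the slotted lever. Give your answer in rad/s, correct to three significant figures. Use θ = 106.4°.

ω = 11.94 rad/s (from 1.9 rev/s).
Crank pin A relative to C: A = (d + r cosθ, r sinθ); lever angle φ = atan2(r sinθ, d + r cosθ).
Differentiating tanφ: φ̇ = rω(d cosθ + r)/(d² + r² + 2dr cosθ).
d² + r² + 2dr cosθ = |CA|² = 0.0520882 m²;  d cosθ + r = +0.023898 m.
|ω_lever| = |0.0907·11.94·+0.023898| / 0.0520882 = 0.49678 rad/s.

0.497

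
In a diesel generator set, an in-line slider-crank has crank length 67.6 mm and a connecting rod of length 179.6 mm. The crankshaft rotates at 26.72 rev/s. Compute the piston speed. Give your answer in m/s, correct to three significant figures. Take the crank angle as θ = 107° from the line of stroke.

9.57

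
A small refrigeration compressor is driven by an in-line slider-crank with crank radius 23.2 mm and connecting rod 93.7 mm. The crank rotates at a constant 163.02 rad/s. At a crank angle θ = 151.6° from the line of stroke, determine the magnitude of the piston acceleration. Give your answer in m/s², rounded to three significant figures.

457

ω = 163 rad/s
x(θ) = r cosθ + √(L² − r² sin²θ); with ω constant, a = ω²·d²x/dθ².
d²x/dθ² = −r cosθ − r²(cos2θ)/√u − r⁴ sin²2θ/(4u^{3/2}),  u = L² − r² sin²θ = 0.00865793 m².
Substituting r = 0.0232 m, L = 0.0937 m, θ = 151.6°: d²x/dθ² = +0.017177 m.
a = ω²·d²x/dθ² = (163)²·(+0.017177) = +456.5 m/s²;  |a| = 456.5 m/s².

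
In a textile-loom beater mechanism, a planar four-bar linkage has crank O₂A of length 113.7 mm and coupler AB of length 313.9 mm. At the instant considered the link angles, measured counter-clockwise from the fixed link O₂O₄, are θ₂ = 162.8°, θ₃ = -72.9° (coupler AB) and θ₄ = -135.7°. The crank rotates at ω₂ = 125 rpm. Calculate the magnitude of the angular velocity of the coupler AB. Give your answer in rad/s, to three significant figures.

ω₂ = 13.09 rad/s (from 125 rpm).
Differentiating the loop-closure r₂e^{iθ₂}+r₃e^{iθ₃}=r₁+r₄e^{iθ₄} gives r₂ω₂e^{iθ₂}+r₃ω₃e^{iθ₃}=r₄ω₄e^{iθ₄}.
Eliminating the other unknown: ω₃ = r₂ω₂ sin(θ₄−θ₂) / [r₃ sin(θ₃−θ₄)].
Numerator sine = +0.87882; denominator sine = +0.88942.
Result = 0.1137·13.09·(+0.87882) / (0.3139·(+0.88942)) = +4.6849 rad/s; magnitude 4.6849 rad/s.

4.68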